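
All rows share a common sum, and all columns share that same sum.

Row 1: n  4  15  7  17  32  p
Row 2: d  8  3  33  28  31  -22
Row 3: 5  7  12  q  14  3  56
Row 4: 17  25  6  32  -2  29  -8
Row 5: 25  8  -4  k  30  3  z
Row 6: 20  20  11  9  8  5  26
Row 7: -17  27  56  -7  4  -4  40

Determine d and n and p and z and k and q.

d = 18, n = 31, p = -7, z = 14, k = 23, q = 2

Rows 4 and 6 both sum to 99, so that's the common total.
Row 3 has 5 + 7 + 12 + 14 + 3 + 56 = 97; the blank must be 99 − 97 = 2.
Column 4 has 7 + 33 + 2 + 32 + 9 − 7 = 76; the blank must be 99 − 76 = 23.
Row 5 has 25 + 8 − 4 + 23 + 30 + 3 = 85; the blank must be 99 − 85 = 14.
Column 7 has -22 + 56 − 8 + 14 + 26 + 40 = 106; the blank must be 99 − 106 = -7.
Row 1 has 4 + 15 + 7 + 17 + 32 − 7 = 68; the blank must be 99 − 68 = 31.
Row 2 has 8 + 3 + 33 + 28 + 31 − 22 = 81; the blank must be 99 − 81 = 18.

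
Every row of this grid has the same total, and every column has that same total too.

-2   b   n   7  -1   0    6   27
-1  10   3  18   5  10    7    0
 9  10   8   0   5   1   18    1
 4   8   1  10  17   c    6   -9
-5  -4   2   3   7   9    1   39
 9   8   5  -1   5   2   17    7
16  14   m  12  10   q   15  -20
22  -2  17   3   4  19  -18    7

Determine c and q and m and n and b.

c = 15, q = -4, m = 9, n = 7, b = 8

Rows 2 and 3 both sum to 52, so that's the common total.
Column 2 has 10 + 10 + 8 − 4 + 8 + 14 − 2 = 44; the blank must be 52 − 44 = 8.
Row 1 has -2 + 8 + 7 − 1 + 0 + 6 + 27 = 45; the blank must be 52 − 45 = 7.
Column 3 has 7 + 3 + 8 + 1 + 2 + 5 + 17 = 43; the blank must be 52 − 43 = 9.
Row 7 has 16 + 14 + 9 + 12 + 10 + 15 − 20 = 56; the blank must be 52 − 56 = -4.
Row 4 has 4 + 8 + 1 + 10 + 17 + 6 − 9 = 37; the blank must be 52 − 37 = 15.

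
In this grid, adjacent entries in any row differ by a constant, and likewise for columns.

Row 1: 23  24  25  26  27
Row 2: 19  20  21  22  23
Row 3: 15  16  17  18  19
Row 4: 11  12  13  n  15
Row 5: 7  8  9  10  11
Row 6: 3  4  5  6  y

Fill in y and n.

y = 7, n = 14

Along each row the entries change by 1 per step; down each column they change by -4.
Row 6: from 3 at column 1, stepping by 1 to column 5 gives 7.
Row 4: from 11 at column 1, stepping by 1 to column 4 gives 14.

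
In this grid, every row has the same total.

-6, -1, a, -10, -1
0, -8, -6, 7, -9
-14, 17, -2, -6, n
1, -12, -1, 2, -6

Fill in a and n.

a = 2, n = -11

The complete rows each total -16.
Row 1 is missing -16 − (-18) = 2 (since -6 − 1 − 10 − 1 = -18).
Row 3 is missing -16 − (-5) = -11 (since -14 + 17 − 2 − 6 = -5).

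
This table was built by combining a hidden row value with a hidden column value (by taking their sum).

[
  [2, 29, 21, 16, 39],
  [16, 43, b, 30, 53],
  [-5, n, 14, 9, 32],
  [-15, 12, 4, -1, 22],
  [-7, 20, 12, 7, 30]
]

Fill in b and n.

The difference between any two rows is the same in every column — this is an addition table with the headers hidden.
Row 2 minus row 1 is 30 − 16 = 14, so its entry in column 3 is 21 + 14 = 35.
Row 3 minus row 1 is 9 − 16 = -7, so its entry in column 2 is 29 + (-7) = 22.

b = 35, n = 22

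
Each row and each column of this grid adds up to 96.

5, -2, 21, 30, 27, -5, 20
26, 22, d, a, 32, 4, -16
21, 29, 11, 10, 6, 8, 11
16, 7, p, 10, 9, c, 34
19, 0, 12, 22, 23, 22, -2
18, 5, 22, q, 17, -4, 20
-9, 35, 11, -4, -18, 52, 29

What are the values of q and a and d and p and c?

q = 18, a = 10, d = 18, p = 1, c = 19

Row 6 has 18 + 5 + 22 + 17 − 4 + 20 = 78; the blank must be 96 − 78 = 18.
Column 4 has 30 + 10 + 10 + 22 + 18 − 4 = 86; the blank must be 96 − 86 = 10.
Row 2 has 26 + 22 + 10 + 32 + 4 − 16 = 78; the blank must be 96 − 78 = 18.
Column 3 has 21 + 18 + 11 + 12 + 22 + 11 = 95; the blank must be 96 − 95 = 1.
Row 4 has 16 + 7 + 1 + 10 + 9 + 34 = 77; the blank must be 96 − 77 = 19.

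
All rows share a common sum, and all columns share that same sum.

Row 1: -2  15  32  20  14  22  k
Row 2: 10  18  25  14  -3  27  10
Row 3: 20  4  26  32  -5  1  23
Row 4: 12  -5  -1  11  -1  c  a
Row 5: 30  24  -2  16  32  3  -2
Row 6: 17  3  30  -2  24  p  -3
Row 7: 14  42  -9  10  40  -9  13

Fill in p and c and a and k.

Rows 2 and 3 both sum to 101, so that's the common total.
The known cells in row 6 total 69, leaving 101 − 69 = 32 for the blank.
The known cells in row 1 total 101, leaving 101 − 101 = 0 for the blank.
The known cells in column 6 total 76, leaving 101 − 76 = 25 for the blank.
The known cells in row 4 total 41, leaving 101 − 41 = 60 for the blank.

p = 32, c = 25, a = 60, k = 0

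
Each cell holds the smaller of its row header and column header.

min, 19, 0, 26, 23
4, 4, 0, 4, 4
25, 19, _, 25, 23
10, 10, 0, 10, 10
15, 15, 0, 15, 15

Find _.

min(25, 0) = 0.

0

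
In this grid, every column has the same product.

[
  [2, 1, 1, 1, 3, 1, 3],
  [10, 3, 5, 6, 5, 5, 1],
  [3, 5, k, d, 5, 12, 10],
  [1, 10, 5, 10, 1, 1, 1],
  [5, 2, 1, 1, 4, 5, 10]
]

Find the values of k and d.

Columns 1 and 2 each multiply to 300, so every column has product 300.
Column 3: 1×5×5×1 = 25, so the missing entry is 300 ÷ 25 = 12.
Column 4: 1×6×10×1 = 60, so the missing entry is 300 ÷ 60 = 5.

k = 12, d = 5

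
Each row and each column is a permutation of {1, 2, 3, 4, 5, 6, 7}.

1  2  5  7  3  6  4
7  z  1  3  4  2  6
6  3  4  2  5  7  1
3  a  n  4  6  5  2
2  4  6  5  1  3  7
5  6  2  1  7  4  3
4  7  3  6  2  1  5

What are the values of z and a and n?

z = 5, a = 1, n = 7

Cell (2,2): row 2 already has {1, 2, 3, 4, 6, 7} → 5.
For row 4, column 2: column 2 already has {2, 3, 4, 5, 6, 7}; that leaves 1.
For row 4, column 3: row 4 already has {1, 2, 3, 4, 5, 6}; that leaves 7.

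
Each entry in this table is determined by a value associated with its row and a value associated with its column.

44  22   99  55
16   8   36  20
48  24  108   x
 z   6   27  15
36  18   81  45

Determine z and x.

Each row is a constant multiple of every other row — this is a multiplication table with the headers hidden.
Row 4 is 6/22 = 3/11 times row 1, so its entry in column 1 is 44 × 3/11 = 12.
Row 3 is 24/22 = 12/11 times row 1, so its entry in column 4 is 55 × 12/11 = 60.

z = 12, x = 60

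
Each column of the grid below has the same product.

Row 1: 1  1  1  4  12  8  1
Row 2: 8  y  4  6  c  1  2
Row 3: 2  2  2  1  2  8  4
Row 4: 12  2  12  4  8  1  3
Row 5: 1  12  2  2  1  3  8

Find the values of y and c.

y = 4, c = 1

Columns 1 and 3 each multiply to 192, so every column has product 192.
Column 2: 1×2×2×12 = 48, so the missing entry is 192 ÷ 48 = 4.
Column 5: 12×2×8×1 = 192, so the missing entry is 192 ÷ 192 = 1.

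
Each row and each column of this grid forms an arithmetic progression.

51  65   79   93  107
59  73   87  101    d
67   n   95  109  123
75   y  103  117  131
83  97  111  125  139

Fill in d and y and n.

d = 115, y = 89, n = 81

Along each row the entries change by 14 per step; down each column they change by 8.
Row 2: from 59 at column 1, stepping by 14 to column 5 gives 115.
Row 4: from 75 at column 1, stepping by 14 to column 2 gives 89.
Row 3: from 67 at column 1, stepping by 14 to column 2 gives 81.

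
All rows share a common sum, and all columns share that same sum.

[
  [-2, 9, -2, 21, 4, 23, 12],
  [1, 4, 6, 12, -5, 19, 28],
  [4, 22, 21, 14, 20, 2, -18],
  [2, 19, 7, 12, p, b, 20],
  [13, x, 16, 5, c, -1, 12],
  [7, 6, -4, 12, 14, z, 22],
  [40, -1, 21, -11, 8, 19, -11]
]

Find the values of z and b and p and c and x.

Rows 1 and 2 both sum to 65, so that's the common total.
The known cells in row 6 total 57, leaving 65 − 57 = 8 for the blank.
The known cells in column 2 total 59, leaving 65 − 59 = 6 for the blank.
The known cells in row 5 total 51, leaving 65 − 51 = 14 for the blank.
The known cells in column 5 total 55, leaving 65 − 55 = 10 for the blank.
The known cells in row 4 total 70, leaving 65 − 70 = -5 for the blank.

z = 8, b = -5, p = 10, c = 14, x = 6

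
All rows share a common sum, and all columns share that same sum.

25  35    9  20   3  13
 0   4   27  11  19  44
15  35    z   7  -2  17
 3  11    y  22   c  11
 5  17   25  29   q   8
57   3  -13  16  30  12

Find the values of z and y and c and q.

Rows 1 and 2 both sum to 105, so that's the common total.
The known cells in row 5 total 84, leaving 105 − 84 = 21 for the blank.
The known cells in column 5 total 71, leaving 105 − 71 = 34 for the blank.
The known cells in row 4 total 81, leaving 105 − 81 = 24 for the blank.
The known cells in row 3 total 72, leaving 105 − 72 = 33 for the blank.

z = 33, y = 24, c = 34, q = 21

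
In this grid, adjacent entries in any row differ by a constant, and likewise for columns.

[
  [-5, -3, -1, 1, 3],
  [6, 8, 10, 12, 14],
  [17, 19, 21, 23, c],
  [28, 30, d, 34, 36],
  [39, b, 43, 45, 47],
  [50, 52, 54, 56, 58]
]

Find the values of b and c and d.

b = 41, c = 25, d = 32

Along each row the entries change by 2 per step; down each column they change by 11.
Row 5: from 39 at column 1, stepping by 2 to column 2 gives 41.
Row 3: from 17 at column 1, stepping by 2 to column 5 gives 25.
Row 4: from 28 at column 1, stepping by 2 to column 3 gives 32.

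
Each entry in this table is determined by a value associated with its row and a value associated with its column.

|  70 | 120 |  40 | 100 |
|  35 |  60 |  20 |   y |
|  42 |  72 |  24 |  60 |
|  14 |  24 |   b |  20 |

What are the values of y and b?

y = 50, b = 8

Each row is a constant multiple of every other row — this is a multiplication table with the headers hidden.
Row 2 is 35/70 = 1/2 times row 1, so its entry in column 4 is 100 × 1/2 = 50.
Row 4 is 14/70 = 1/5 times row 1, so its entry in column 3 is 40 × 1/5 = 8.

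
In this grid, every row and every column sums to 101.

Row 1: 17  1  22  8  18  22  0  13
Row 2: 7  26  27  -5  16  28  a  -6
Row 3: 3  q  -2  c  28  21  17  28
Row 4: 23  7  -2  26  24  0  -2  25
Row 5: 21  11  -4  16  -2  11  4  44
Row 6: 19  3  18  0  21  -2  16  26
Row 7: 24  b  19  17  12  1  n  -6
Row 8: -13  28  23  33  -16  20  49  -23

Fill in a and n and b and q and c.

a = 8, n = 9, b = 25, q = 0, c = 6

Column 4 has 8 − 5 + 26 + 16 + 0 + 17 + 33 = 95; the blank must be 101 − 95 = 6.
Row 3 has 3 − 2 + 6 + 28 + 21 + 17 + 28 = 101; the blank must be 101 − 101 = 0.
Column 2 has 1 + 26 + 0 + 7 + 11 + 3 + 28 = 76; the blank must be 101 − 76 = 25.
Row 7 has 24 + 25 + 19 + 17 + 12 + 1 − 6 = 92; the blank must be 101 − 92 = 9.
Row 2 has 7 + 26 + 27 − 5 + 16 + 28 − 6 = 93; the blank must be 101 − 93 = 8.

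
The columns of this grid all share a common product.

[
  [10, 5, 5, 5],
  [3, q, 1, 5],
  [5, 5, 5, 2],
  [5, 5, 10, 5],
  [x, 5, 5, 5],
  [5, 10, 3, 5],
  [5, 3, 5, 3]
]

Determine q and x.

q = 1, x = 1

Columns 3 and 4 each multiply to 18750, so every column has product 18750.
Column 2: 5×5×5×5×10×3 = 18750, so the missing entry is 18750 ÷ 18750 = 1.
Column 1: 10×3×5×5×5×5 = 18750, so the missing entry is 18750 ÷ 18750 = 1.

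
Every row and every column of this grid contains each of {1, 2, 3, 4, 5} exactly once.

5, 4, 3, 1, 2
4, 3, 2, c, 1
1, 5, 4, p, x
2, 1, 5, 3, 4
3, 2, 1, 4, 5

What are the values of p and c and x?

For row 3, column 5: column 5 already has {1, 2, 4, 5}; that leaves 3.
Cell (3,4): row 3 already has {1, 3, 4, 5} → 2.
For row 2, column 4: row 2 already has {1, 2, 3, 4}; that leaves 5.

p = 2, c = 5, x = 3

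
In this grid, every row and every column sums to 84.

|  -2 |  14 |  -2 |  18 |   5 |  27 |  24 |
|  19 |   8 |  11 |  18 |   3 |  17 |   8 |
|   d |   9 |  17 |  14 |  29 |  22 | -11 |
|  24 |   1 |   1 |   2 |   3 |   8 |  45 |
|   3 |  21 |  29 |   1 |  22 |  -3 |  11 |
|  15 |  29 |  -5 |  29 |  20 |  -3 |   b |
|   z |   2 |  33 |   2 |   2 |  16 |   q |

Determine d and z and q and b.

Row 3 has 9 + 17 + 14 + 29 + 22 − 11 = 80; the blank must be 84 − 80 = 4.
Row 6 has 15 + 29 − 5 + 29 + 20 − 3 = 85; the blank must be 84 − 85 = -1.
Column 7 has 24 + 8 − 11 + 45 + 11 − 1 = 76; the blank must be 84 − 76 = 8.
Row 7 has 2 + 33 + 2 + 2 + 16 + 8 = 63; the blank must be 84 − 63 = 21.

d = 4, z = 21, q = 8, b = -1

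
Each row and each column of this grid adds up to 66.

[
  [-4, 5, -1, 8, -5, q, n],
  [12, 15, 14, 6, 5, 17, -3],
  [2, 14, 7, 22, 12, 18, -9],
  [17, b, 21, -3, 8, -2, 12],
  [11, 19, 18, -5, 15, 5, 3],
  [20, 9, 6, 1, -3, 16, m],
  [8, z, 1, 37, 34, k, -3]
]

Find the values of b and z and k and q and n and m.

b = 13, z = -9, k = -2, q = 14, n = 49, m = 17

Row 4: 17 + 21 − 3 + 8 − 2 + 12 = 53, so its missing entry is 66 − 53 = 13.
Column 2: 5 + 15 + 14 + 13 + 19 + 9 = 75, so its missing entry is 66 − 75 = -9.
Row 7: 8 − 9 + 1 + 37 + 34 − 3 = 68, so its missing entry is 66 − 68 = -2.
Row 6: 20 + 9 + 6 + 1 − 3 + 16 = 49, so its missing entry is 66 − 49 = 17.
Column 7: -3 − 9 + 12 + 3 + 17 − 3 = 17, so its missing entry is 66 − 17 = 49.
Row 1: -4 + 5 − 1 + 8 − 5 + 49 = 52, so its missing entry is 66 − 52 = 14.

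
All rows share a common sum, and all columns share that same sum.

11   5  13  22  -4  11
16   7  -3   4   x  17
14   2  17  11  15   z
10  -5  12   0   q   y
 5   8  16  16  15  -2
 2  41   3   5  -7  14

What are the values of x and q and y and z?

x = 17, q = 22, y = 19, z = -1

Rows 1 and 5 both sum to 58, so that's the common total.
The known cells in row 3 total 59, leaving 58 − 59 = -1 for the blank.
The known cells in column 6 total 39, leaving 58 − 39 = 19 for the blank.
The known cells in row 4 total 36, leaving 58 − 36 = 22 for the blank.
The known cells in row 2 total 41, leaving 58 − 41 = 17 for the blank.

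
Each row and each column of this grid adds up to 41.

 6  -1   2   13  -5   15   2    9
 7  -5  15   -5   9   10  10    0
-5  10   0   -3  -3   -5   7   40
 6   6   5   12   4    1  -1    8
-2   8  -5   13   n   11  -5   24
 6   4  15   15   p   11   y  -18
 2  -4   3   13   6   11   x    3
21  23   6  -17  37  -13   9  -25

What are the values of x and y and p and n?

x = 7, y = 12, p = -4, n = -3

The known cells in row 7 total 34, leaving 41 − 34 = 7 for the blank.
The known cells in column 7 total 29, leaving 41 − 29 = 12 for the blank.
The known cells in row 6 total 45, leaving 41 − 45 = -4 for the blank.
The known cells in row 5 total 44, leaving 41 − 44 = -3 for the blank.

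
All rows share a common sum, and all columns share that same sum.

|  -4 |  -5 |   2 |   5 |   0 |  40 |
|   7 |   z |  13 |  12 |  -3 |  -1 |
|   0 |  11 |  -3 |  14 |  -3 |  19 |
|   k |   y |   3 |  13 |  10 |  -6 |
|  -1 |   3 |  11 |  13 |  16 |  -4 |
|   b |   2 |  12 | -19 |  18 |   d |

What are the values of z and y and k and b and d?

z = 10, y = 17, k = 1, b = 35, d = -10

Rows 1 and 3 both sum to 38, so that's the common total.
Column 6: 40 − 1 + 19 − 6 − 4 = 48, so its missing entry is 38 − 48 = -10.
Row 2: 7 + 13 + 12 − 3 − 1 = 28, so its missing entry is 38 − 28 = 10.
Column 2: -5 + 10 + 11 + 3 + 2 = 21, so its missing entry is 38 − 21 = 17.
Row 4: 17 + 3 + 13 + 10 − 6 = 37, so its missing entry is 38 − 37 = 1.
Row 6: 2 + 12 − 19 + 18 − 10 = 3, so its missing entry is 38 − 3 = 35.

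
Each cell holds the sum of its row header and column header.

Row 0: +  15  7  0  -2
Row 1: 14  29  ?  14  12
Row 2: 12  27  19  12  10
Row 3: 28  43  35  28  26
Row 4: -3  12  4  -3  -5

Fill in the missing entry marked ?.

21

14 + 7 = 21.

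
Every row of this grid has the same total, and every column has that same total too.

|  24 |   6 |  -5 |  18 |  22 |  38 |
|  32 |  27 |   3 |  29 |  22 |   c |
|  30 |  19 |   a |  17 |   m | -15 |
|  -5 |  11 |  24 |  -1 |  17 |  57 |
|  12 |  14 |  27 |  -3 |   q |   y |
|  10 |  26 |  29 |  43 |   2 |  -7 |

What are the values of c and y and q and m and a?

Rows 1 and 4 both sum to 103, so that's the common total.
Row 2 has 32 + 27 + 3 + 29 + 22 = 113; the blank must be 103 − 113 = -10.
Column 6 has 38 − 10 − 15 + 57 − 7 = 63; the blank must be 103 − 63 = 40.
Row 5 has 12 + 14 + 27 − 3 + 40 = 90; the blank must be 103 − 90 = 13.
Column 5 has 22 + 22 + 17 + 13 + 2 = 76; the blank must be 103 − 76 = 27.
Row 3 has 30 + 19 + 17 + 27 − 15 = 78; the blank must be 103 − 78 = 25.

c = -10, y = 40, q = 13, m = 27, a = 25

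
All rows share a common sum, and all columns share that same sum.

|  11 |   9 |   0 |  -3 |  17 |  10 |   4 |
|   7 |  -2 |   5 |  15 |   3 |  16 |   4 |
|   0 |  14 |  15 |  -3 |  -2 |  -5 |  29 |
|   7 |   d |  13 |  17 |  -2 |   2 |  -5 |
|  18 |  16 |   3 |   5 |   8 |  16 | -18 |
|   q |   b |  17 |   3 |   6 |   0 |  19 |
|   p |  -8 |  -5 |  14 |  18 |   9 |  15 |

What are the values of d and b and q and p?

Rows 1 and 2 both sum to 48, so that's the common total.
Row 4 has 7 + 13 + 17 − 2 + 2 − 5 = 32; the blank must be 48 − 32 = 16.
Column 2 has 9 − 2 + 14 + 16 + 16 − 8 = 45; the blank must be 48 − 45 = 3.
Row 6 has 3 + 17 + 3 + 6 + 0 + 19 = 48; the blank must be 48 − 48 = 0.
Row 7 has -8 − 5 + 14 + 18 + 9 + 15 = 43; the blank must be 48 − 43 = 5.

d = 16, b = 3, q = 0, p = 5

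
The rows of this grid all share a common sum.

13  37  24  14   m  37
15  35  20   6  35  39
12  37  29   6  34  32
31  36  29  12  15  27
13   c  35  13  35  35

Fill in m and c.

Row 2 sums to 150 and so does row 3; that's the common total.
In row 1 the known cells total 125, leaving 150 − 125 = 25.
In row 5 the known cells total 131, leaving 150 − 131 = 19.

m = 25, c = 19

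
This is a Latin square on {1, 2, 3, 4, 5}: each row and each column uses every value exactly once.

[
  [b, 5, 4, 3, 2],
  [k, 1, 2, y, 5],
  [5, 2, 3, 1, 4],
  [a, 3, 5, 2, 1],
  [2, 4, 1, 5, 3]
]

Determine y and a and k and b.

For row 2, column 4: column 4 already has {1, 2, 3, 5}; that leaves 4.
At (row 2, col 1): row 2 already has {1, 2, 4, 5}, so the value is 3.
For row 4, column 1: row 4 already has {1, 2, 3, 5}; that leaves 4.
For row 1, column 1: row 1 already has {2, 3, 4, 5}; that leaves 1.

y = 4, a = 4, k = 3, b = 1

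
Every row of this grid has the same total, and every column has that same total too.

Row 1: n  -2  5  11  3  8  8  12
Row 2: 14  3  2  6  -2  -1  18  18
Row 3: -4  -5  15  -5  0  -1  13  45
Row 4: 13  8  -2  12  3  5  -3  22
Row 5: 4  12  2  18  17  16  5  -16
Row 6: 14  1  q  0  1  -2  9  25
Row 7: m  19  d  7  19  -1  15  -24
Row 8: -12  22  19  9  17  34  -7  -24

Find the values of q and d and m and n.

Rows 2 and 3 both sum to 58, so that's the common total.
Row 1 has -2 + 5 + 11 + 3 + 8 + 8 + 12 = 45; the blank must be 58 − 45 = 13.
Column 1 has 13 + 14 − 4 + 13 + 4 + 14 − 12 = 42; the blank must be 58 − 42 = 16.
Row 7 has 16 + 19 + 7 + 19 − 1 + 15 − 24 = 51; the blank must be 58 − 51 = 7.
Row 6 has 14 + 1 + 0 + 1 − 2 + 9 + 25 = 48; the blank must be 58 − 48 = 10.

q = 10, d = 7, m = 16, n = 13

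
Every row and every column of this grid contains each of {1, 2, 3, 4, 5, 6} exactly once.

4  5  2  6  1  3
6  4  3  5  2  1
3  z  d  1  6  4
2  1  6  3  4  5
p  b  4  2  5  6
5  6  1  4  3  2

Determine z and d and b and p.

z = 2, d = 5, b = 3, p = 1

Cell (5,1): column 1 already has {2, 3, 4, 5, 6} → 1.
Cell (5,2): row 5 already has {1, 2, 4, 5, 6} → 3.
For row 3, column 2: column 2 already has {1, 3, 4, 5, 6}; that leaves 2.
For row 3, column 3: row 3 already has {1, 2, 3, 4, 6}; that leaves 5.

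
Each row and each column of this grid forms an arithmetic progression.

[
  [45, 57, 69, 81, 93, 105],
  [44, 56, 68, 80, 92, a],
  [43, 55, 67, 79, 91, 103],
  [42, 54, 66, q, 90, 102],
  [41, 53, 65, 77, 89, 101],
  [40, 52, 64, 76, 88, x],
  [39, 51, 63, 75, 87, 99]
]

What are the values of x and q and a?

x = 100, q = 78, a = 104

Along each row the entries change by 12 per step; down each column they change by -1.
Row 6: from 40 at column 1, stepping by 12 to column 6 gives 100.
Row 4: from 42 at column 1, stepping by 12 to column 4 gives 78.
Row 2: from 44 at column 1, stepping by 12 to column 6 gives 104.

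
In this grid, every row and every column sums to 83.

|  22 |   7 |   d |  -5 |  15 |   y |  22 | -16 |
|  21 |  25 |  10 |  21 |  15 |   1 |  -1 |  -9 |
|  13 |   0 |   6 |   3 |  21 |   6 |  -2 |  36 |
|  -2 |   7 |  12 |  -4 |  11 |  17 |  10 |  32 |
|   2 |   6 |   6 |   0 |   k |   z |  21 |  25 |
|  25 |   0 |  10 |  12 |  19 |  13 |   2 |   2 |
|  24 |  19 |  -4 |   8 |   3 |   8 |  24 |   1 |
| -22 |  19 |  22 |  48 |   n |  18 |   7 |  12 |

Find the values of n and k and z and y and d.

n = -21, k = 20, z = 3, y = 17, d = 21

Row 8: -22 + 19 + 22 + 48 + 18 + 7 + 12 = 104, so its missing entry is 83 − 104 = -21.
Column 5: 15 + 15 + 21 + 11 + 19 + 3 − 21 = 63, so its missing entry is 83 − 63 = 20.
Row 5: 2 + 6 + 6 + 0 + 20 + 21 + 25 = 80, so its missing entry is 83 − 80 = 3.
Column 3: 10 + 6 + 12 + 6 + 10 − 4 + 22 = 62, so its missing entry is 83 − 62 = 21.
Row 1: 22 + 7 + 21 − 5 + 15 + 22 − 16 = 66, so its missing entry is 83 − 66 = 17.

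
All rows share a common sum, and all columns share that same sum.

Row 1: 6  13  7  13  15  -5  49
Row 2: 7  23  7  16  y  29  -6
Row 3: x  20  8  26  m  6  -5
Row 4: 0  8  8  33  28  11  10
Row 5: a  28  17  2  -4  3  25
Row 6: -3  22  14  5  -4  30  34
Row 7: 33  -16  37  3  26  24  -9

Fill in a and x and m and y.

a = 27, x = 28, m = 15, y = 22

Rows 1 and 4 both sum to 98, so that's the common total.
Row 5 has 28 + 17 + 2 − 4 + 3 + 25 = 71; the blank must be 98 − 71 = 27.
Column 1 has 6 + 7 + 0 + 27 − 3 + 33 = 70; the blank must be 98 − 70 = 28.
Row 3 has 28 + 20 + 8 + 26 + 6 − 5 = 83; the blank must be 98 − 83 = 15.
Row 2 has 7 + 23 + 7 + 16 + 29 − 6 = 76; the blank must be 98 − 76 = 22.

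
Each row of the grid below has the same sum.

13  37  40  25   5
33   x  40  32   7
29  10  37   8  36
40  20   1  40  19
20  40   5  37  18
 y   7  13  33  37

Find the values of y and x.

y = 30, x = 8

Row 4 sums to 120 and so does row 5; that's the common total.
In row 6 the known cells total 90, leaving 120 − 90 = 30.
In row 2 the known cells total 112, leaving 120 − 112 = 8.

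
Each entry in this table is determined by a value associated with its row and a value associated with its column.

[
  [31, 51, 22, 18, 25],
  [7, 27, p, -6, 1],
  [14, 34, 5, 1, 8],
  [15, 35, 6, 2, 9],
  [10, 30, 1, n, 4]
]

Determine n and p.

The difference between any two rows is the same in every column — this is an addition table with the headers hidden.
Row 5 minus row 1 is 10 − 31 = -21, so its entry in column 4 is 18 + (-21) = -3.
Row 2 minus row 1 is 7 − 31 = -24, so its entry in column 3 is 22 + (-24) = -2.

n = -3, p = -2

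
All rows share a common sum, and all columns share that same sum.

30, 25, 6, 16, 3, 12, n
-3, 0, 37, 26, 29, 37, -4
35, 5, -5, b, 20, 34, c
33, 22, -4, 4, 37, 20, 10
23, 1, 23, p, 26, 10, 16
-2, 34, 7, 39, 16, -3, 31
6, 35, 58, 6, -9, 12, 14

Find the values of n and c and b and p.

Rows 2 and 4 both sum to 122, so that's the common total.
Row 5 has 23 + 1 + 23 + 26 + 10 + 16 = 99; the blank must be 122 − 99 = 23.
Column 4 has 16 + 26 + 4 + 23 + 39 + 6 = 114; the blank must be 122 − 114 = 8.
Row 3 has 35 + 5 − 5 + 8 + 20 + 34 = 97; the blank must be 122 − 97 = 25.
Row 1 has 30 + 25 + 6 + 16 + 3 + 12 = 92; the blank must be 122 − 92 = 30.

n = 30, c = 25, b = 8, p = 23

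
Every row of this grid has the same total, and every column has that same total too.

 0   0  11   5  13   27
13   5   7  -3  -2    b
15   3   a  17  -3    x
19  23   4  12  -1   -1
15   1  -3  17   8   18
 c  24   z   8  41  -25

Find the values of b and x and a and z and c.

b = 36, x = 1, a = 23, z = 14, c = -6

Rows 1 and 4 both sum to 56, so that's the common total.
Row 2 has 13 + 5 + 7 − 3 − 2 = 20; the blank must be 56 − 20 = 36.
Column 1 has 0 + 13 + 15 + 19 + 15 = 62; the blank must be 56 − 62 = -6.
Column 6 has 27 + 36 − 1 + 18 − 25 = 55; the blank must be 56 − 55 = 1.
Row 3 has 15 + 3 + 17 − 3 + 1 = 33; the blank must be 56 − 33 = 23.
Row 6 has -6 + 24 + 8 + 41 − 25 = 42; the blank must be 56 − 42 = 14.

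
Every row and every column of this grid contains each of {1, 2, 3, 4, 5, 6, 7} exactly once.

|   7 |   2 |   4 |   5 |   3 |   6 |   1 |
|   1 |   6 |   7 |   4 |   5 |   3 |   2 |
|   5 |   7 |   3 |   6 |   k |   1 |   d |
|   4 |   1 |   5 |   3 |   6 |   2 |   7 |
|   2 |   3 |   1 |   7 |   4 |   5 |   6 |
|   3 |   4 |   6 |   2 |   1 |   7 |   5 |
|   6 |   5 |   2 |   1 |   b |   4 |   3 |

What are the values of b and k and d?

b = 7, k = 2, d = 4

At (row 3, col 7): column 7 already has {1, 2, 3, 5, 6, 7}, so the value is 4.
Cell (3,5): row 3 already has {1, 3, 4, 5, 6, 7} → 2.
For row 7, column 5: row 7 already has {1, 2, 3, 4, 5, 6}; that leaves 7.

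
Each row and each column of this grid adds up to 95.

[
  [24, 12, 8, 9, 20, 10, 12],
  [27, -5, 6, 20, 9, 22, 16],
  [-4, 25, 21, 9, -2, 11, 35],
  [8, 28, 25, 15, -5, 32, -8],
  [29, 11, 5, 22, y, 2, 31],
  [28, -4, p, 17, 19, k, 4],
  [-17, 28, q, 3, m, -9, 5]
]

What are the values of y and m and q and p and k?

y = -5, m = 59, q = 26, p = 4, k = 27

The known cells in row 5 total 100, leaving 95 − 100 = -5 for the blank.
The known cells in column 6 total 68, leaving 95 − 68 = 27 for the blank.
The known cells in column 5 total 36, leaving 95 − 36 = 59 for the blank.
The known cells in row 7 total 69, leaving 95 − 69 = 26 for the blank.
The known cells in row 6 total 91, leaving 95 − 91 = 4 for the blank.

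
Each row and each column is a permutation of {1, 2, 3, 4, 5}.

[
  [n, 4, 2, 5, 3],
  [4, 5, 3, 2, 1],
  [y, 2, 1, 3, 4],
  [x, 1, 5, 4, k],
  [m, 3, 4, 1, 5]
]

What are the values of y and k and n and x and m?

Cell (5,1): row 5 already has {1, 3, 4, 5} → 2.
Cell (4,5): column 5 already has {1, 3, 4, 5} → 2.
Cell (1,1): row 1 already has {2, 3, 4, 5} → 1.
Cell (3,1): row 3 already has {1, 2, 3, 4} → 5.
For row 4, column 1: row 4 already has {1, 2, 4, 5}; that leaves 3.

y = 5, k = 2, n = 1, x = 3, m = 2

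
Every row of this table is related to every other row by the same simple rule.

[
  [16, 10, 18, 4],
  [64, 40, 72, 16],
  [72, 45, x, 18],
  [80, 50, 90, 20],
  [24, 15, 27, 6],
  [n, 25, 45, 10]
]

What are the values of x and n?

x = 81, n = 40

Each row is a constant multiple of every other row — this is a multiplication table with the headers hidden.
Row 3 is 45/10 = 9/2 times row 1, so its entry in column 3 is 18 × 9/2 = 81.
Row 6 is 25/10 = 5/2 times row 1, so its entry in column 1 is 16 × 5/2 = 40.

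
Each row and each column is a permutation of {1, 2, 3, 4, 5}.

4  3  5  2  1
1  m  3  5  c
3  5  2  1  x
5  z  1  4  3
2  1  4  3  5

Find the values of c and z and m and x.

c = 2, z = 2, m = 4, x = 4

At (row 4, col 2): row 4 already has {1, 3, 4, 5}, so the value is 2.
At (row 2, col 2): column 2 already has {1, 2, 3, 5}, so the value is 4.
Cell (3,5): row 3 already has {1, 2, 3, 5} → 4.
At (row 2, col 5): row 2 already has {1, 3, 4, 5}, so the value is 2.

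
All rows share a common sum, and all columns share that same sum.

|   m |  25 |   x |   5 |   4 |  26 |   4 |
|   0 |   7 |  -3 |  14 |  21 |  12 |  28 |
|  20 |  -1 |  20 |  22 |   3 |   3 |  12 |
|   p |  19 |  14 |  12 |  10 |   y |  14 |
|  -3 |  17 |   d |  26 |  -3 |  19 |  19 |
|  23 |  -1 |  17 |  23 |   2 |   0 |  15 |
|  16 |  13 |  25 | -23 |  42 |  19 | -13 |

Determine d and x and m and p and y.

Rows 2 and 3 both sum to 79, so that's the common total.
Row 5: -3 + 17 + 26 − 3 + 19 + 19 = 75, so its missing entry is 79 − 75 = 4.
Column 3: -3 + 20 + 14 + 4 + 17 + 25 = 77, so its missing entry is 79 − 77 = 2.
Row 1: 25 + 2 + 5 + 4 + 26 + 4 = 66, so its missing entry is 79 − 66 = 13.
Column 1: 13 + 0 + 20 − 3 + 23 + 16 = 69, so its missing entry is 79 − 69 = 10.
Row 4: 10 + 19 + 14 + 12 + 10 + 14 = 79, so its missing entry is 79 − 79 = 0.

d = 4, x = 2, m = 13, p = 10, y = 0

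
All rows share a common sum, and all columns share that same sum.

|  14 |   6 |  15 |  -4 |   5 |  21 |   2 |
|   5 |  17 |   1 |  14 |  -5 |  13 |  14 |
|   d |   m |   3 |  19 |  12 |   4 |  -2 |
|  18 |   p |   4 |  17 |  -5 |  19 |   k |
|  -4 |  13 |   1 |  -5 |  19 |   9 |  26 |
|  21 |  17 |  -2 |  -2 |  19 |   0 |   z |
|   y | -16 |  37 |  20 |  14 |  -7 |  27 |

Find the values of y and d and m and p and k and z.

Rows 1 and 2 both sum to 59, so that's the common total.
Row 7 has -16 + 37 + 20 + 14 − 7 + 27 = 75; the blank must be 59 − 75 = -16.
Column 1 has 14 + 5 + 18 − 4 + 21 − 16 = 38; the blank must be 59 − 38 = 21.
Row 3 has 21 + 3 + 19 + 12 + 4 − 2 = 57; the blank must be 59 − 57 = 2.
Column 2 has 6 + 17 + 2 + 13 + 17 − 16 = 39; the blank must be 59 − 39 = 20.
Row 6 has 21 + 17 − 2 − 2 + 19 + 0 = 53; the blank must be 59 − 53 = 6.
Row 4 has 18 + 20 + 4 + 17 − 5 + 19 = 73; the blank must be 59 − 73 = -14.

y = -16, d = 21, m = 2, p = 20, k = -14, z = 6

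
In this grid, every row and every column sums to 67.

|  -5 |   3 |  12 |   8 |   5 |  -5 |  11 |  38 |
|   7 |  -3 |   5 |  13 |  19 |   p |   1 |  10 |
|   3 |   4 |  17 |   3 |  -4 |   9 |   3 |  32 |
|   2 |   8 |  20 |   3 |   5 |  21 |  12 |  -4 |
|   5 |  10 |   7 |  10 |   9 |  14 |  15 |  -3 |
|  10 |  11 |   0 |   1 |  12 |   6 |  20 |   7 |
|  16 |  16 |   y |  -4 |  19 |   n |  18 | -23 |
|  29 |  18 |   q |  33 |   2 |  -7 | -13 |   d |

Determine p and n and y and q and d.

p = 15, n = 14, y = 11, q = -5, d = 10

Column 8: 38 + 10 + 32 − 4 − 3 + 7 − 23 = 57, so its missing entry is 67 − 57 = 10.
Row 2: 7 − 3 + 5 + 13 + 19 + 1 + 10 = 52, so its missing entry is 67 − 52 = 15.
Column 6: -5 + 15 + 9 + 21 + 14 + 6 − 7 = 53, so its missing entry is 67 − 53 = 14.
Row 7: 16 + 16 − 4 + 19 + 14 + 18 − 23 = 56, so its missing entry is 67 − 56 = 11.
Row 8: 29 + 18 + 33 + 2 − 7 − 13 + 10 = 72, so its missing entry is 67 − 72 = -5.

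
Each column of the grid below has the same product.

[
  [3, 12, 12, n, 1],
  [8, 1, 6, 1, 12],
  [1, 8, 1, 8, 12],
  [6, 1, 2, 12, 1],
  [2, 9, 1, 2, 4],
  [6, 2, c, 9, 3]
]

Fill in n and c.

Columns 2 and 5 each multiply to 1728, so every column has product 1728.
Column 4: 1×8×12×2×9 = 1728, so the missing entry is 1728 ÷ 1728 = 1.
Column 3: 12×6×1×2×1 = 144, so the missing entry is 1728 ÷ 144 = 12.

n = 1, c = 12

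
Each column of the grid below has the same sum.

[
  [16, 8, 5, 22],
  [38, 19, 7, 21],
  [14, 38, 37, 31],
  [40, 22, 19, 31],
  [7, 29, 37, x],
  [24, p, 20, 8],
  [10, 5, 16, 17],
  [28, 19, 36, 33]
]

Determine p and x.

The complete columns each total 177.
Column 2 is missing 177 − 140 = 37 (since 8 + 19 + 38 + 22 + 29 + 5 + 19 = 140).
Column 4 is missing 177 − 163 = 14 (since 22 + 21 + 31 + 31 + 8 + 17 + 33 = 163).

p = 37, x = 14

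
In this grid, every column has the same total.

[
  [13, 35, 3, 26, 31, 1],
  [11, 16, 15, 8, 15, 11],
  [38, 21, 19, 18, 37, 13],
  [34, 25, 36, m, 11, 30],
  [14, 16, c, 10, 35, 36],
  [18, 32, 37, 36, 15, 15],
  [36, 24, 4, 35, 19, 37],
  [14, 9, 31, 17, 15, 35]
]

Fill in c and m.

c = 33, m = 28

The complete columns each total 178.
Column 3 is missing 178 − 145 = 33 (since 3 + 15 + 19 + 36 + 37 + 4 + 31 = 145).
Column 4 is missing 178 − 150 = 28 (since 26 + 8 + 18 + 10 + 36 + 35 + 17 = 150).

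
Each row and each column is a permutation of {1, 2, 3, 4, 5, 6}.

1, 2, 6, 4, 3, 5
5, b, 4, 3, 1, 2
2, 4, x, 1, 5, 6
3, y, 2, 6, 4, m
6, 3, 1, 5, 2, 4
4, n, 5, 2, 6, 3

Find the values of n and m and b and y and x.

Cell (2,2): row 2 already has {1, 2, 3, 4, 5} → 6.
For row 6, column 2: row 6 already has {2, 3, 4, 5, 6}; that leaves 1.
Cell (4,2): column 2 already has {1, 2, 3, 4, 6} → 5.
For row 3, column 3: row 3 already has {1, 2, 4, 5, 6}; that leaves 3.
For row 4, column 6: row 4 already has {2, 3, 4, 5, 6}; that leaves 1.

n = 1, m = 1, b = 6, y = 5, x = 3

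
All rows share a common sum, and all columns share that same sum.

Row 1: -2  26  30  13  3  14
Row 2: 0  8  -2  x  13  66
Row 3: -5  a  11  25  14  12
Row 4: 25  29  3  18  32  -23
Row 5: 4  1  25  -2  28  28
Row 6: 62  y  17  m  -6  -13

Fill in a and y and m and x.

Rows 1 and 4 both sum to 84, so that's the common total.
Row 2 has 0 + 8 − 2 + 13 + 66 = 85; the blank must be 84 − 85 = -1.
Column 4 has 13 − 1 + 25 + 18 − 2 = 53; the blank must be 84 − 53 = 31.
Row 6 has 62 + 17 + 31 − 6 − 13 = 91; the blank must be 84 − 91 = -7.
Row 3 has -5 + 11 + 25 + 14 + 12 = 57; the blank must be 84 − 57 = 27.

a = 27, y = -7, m = 31, x = -1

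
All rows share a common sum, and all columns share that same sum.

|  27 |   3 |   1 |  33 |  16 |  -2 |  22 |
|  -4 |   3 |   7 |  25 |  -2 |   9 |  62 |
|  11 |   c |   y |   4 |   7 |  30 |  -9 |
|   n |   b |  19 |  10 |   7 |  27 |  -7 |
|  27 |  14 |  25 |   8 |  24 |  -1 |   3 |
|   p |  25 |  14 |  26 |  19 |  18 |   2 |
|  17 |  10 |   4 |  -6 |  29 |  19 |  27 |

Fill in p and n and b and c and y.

p = -4, n = 26, b = 18, c = 27, y = 30

Rows 1 and 2 both sum to 100, so that's the common total.
Row 6 has 25 + 14 + 26 + 19 + 18 + 2 = 104; the blank must be 100 − 104 = -4.
Column 1 has 27 − 4 + 11 + 27 − 4 + 17 = 74; the blank must be 100 − 74 = 26.
Row 4 has 26 + 19 + 10 + 7 + 27 − 7 = 82; the blank must be 100 − 82 = 18.
Column 2 has 3 + 3 + 18 + 14 + 25 + 10 = 73; the blank must be 100 − 73 = 27.
Row 3 has 11 + 27 + 4 + 7 + 30 − 9 = 70; the blank must be 100 − 70 = 30.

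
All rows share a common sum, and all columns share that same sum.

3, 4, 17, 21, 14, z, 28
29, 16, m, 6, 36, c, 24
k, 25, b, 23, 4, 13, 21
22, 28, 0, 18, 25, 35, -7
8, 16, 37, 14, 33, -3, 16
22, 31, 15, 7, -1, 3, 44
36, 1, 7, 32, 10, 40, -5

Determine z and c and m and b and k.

Rows 4 and 5 both sum to 121, so that's the common total.
Column 1: 3 + 29 + 22 + 8 + 22 + 36 = 120, so its missing entry is 121 − 120 = 1.
Row 1: 3 + 4 + 17 + 21 + 14 + 28 = 87, so its missing entry is 121 − 87 = 34.
Column 6: 34 + 13 + 35 − 3 + 3 + 40 = 122, so its missing entry is 121 − 122 = -1.
Row 2: 29 + 16 + 6 + 36 − 1 + 24 = 110, so its missing entry is 121 − 110 = 11.
Row 3: 1 + 25 + 23 + 4 + 13 + 21 = 87, so its missing entry is 121 − 87 = 34.

z = 34, c = -1, m = 11, b = 34, k = 1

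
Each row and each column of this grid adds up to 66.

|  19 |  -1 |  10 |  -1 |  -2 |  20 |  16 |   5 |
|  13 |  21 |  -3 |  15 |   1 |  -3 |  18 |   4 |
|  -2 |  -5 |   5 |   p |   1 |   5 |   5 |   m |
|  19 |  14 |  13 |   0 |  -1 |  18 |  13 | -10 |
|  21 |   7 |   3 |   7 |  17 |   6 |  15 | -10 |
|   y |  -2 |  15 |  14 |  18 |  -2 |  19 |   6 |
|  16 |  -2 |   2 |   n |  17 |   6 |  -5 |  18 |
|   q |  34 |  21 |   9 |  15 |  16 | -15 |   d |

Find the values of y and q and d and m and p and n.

The known cells in row 6 total 68, leaving 66 − 68 = -2 for the blank.
The known cells in column 1 total 84, leaving 66 − 84 = -18 for the blank.
The known cells in row 8 total 62, leaving 66 − 62 = 4 for the blank.
The known cells in column 8 total 17, leaving 66 − 17 = 49 for the blank.
The known cells in row 3 total 58, leaving 66 − 58 = 8 for the blank.
The known cells in row 7 total 52, leaving 66 − 52 = 14 for the blank.

y = -2, q = -18, d = 4, m = 49, p = 8, n = 14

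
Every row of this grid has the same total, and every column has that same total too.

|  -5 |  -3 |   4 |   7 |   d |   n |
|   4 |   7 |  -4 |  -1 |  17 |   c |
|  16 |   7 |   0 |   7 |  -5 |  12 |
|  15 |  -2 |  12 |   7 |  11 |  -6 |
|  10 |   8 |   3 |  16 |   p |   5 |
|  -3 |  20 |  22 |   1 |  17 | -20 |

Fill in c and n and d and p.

Rows 3 and 4 both sum to 37, so that's the common total.
The known cells in row 5 total 42, leaving 37 − 42 = -5 for the blank.
The known cells in column 5 total 35, leaving 37 − 35 = 2 for the blank.
The known cells in row 1 total 5, leaving 37 − 5 = 32 for the blank.
The known cells in row 2 total 23, leaving 37 − 23 = 14 for the blank.

c = 14, n = 32, d = 2, p = -5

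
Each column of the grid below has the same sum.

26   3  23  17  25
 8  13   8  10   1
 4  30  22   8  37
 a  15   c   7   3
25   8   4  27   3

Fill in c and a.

The complete columns each total 69.
Column 3 is missing 69 − 57 = 12 (since 23 + 8 + 22 + 4 = 57).
Column 1 is missing 69 − 63 = 6 (since 26 + 8 + 4 + 25 = 63).

c = 12, a = 6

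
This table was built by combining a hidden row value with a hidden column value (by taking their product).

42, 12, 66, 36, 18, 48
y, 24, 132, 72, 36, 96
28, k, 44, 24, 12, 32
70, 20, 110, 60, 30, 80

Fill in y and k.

Each row is a constant multiple of every other row — this is a multiplication table with the headers hidden.
Row 2 is 36/18 = 2/1 times row 1, so its entry in column 1 is 42 × 2/1 = 84.
Row 3 is 12/18 = 2/3 times row 1, so its entry in column 2 is 12 × 2/3 = 8.

y = 84, k = 8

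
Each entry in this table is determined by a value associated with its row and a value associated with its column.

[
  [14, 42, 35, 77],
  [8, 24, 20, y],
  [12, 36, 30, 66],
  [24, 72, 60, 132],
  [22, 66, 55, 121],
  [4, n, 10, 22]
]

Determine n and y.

n = 12, y = 44

Each row is a constant multiple of every other row — this is a multiplication table with the headers hidden.
Row 6 is 4/14 = 2/7 times row 1, so its entry in column 2 is 42 × 2/7 = 12.
Row 2 is 8/14 = 4/7 times row 1, so its entry in column 4 is 77 × 4/7 = 44.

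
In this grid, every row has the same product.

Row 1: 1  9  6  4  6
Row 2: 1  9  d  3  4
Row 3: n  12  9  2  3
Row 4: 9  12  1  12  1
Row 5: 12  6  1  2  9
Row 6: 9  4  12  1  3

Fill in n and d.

Rows 1 and 4 each multiply to 1296, so every row has product 1296.
Row 3: 12×9×2×3 = 648, so the missing entry is 1296 ÷ 648 = 2.
Row 2: 1×9×3×4 = 108, so the missing entry is 1296 ÷ 108 = 12.

n = 2, d = 12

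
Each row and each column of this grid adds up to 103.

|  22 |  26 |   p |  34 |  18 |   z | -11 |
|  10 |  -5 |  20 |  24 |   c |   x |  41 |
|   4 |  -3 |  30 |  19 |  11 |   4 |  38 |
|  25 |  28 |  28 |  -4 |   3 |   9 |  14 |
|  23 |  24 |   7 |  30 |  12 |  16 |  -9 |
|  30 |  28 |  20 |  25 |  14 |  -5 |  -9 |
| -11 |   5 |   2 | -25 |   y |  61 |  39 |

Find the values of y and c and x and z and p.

y = 32, c = 13, x = 0, z = 18, p = -4

Row 7: -11 + 5 + 2 − 25 + 61 + 39 = 71, so its missing entry is 103 − 71 = 32.
Column 5: 18 + 11 + 3 + 12 + 14 + 32 = 90, so its missing entry is 103 − 90 = 13.
Row 2: 10 − 5 + 20 + 24 + 13 + 41 = 103, so its missing entry is 103 − 103 = 0.
Column 3: 20 + 30 + 28 + 7 + 20 + 2 = 107, so its missing entry is 103 − 107 = -4.
Row 1: 22 + 26 − 4 + 34 + 18 − 11 = 85, so its missing entry is 103 − 85 = 18.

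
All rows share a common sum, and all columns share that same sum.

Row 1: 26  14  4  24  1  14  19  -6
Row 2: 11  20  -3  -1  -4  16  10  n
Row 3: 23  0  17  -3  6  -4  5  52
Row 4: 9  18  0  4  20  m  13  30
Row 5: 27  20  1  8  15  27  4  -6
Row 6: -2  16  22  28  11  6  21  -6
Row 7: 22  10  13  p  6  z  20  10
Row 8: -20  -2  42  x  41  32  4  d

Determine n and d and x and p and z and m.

n = 47, d = -25, x = 24, p = 12, z = 3, m = 2

Rows 1 and 3 both sum to 96, so that's the common total.
Row 2: 11 + 20 − 3 − 1 − 4 + 16 + 10 = 49, so its missing entry is 96 − 49 = 47.
Column 8: -6 + 47 + 52 + 30 − 6 − 6 + 10 = 121, so its missing entry is 96 − 121 = -25.
Row 8: -20 − 2 + 42 + 41 + 32 + 4 − 25 = 72, so its missing entry is 96 − 72 = 24.
Column 4: 24 − 1 − 3 + 4 + 8 + 28 + 24 = 84, so its missing entry is 96 − 84 = 12.
Row 7: 22 + 10 + 13 + 12 + 6 + 20 + 10 = 93, so its missing entry is 96 − 93 = 3.
Row 4: 9 + 18 + 0 + 4 + 20 + 13 + 30 = 94, so its missing entry is 96 − 94 = 2.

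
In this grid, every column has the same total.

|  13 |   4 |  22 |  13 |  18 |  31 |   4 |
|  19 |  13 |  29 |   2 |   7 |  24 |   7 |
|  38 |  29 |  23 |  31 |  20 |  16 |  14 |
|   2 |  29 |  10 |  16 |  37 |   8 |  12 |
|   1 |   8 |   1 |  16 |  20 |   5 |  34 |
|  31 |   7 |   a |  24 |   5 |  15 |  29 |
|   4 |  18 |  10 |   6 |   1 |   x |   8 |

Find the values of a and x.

a = 13, x = 9

Column 1 sums to 108 and so does column 5; that's the common total.
In column 3 the known cells total 95, leaving 108 − 95 = 13.
In column 6 the known cells total 99, leaving 108 − 99 = 9.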